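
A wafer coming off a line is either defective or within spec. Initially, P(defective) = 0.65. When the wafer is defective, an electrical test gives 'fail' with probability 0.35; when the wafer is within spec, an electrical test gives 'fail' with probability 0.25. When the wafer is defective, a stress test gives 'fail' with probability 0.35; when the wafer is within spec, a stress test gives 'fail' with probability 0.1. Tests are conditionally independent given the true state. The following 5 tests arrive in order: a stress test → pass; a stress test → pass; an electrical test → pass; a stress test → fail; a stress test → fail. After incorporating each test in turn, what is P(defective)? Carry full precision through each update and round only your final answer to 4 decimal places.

0.9114

After a stress test='pass': P(defective) = 0.65·0.6500 / (0.65·0.6500 + 0.9·0.3500) ≈ 0.5729
After a stress test='pass': P(defective) = 0.65·0.5729 / (0.65·0.5729 + 0.9·0.4271) ≈ 0.4920
After an electrical test='pass': P(defective) = 0.65·0.4920 / (0.65·0.4920 + 0.75·0.5080) ≈ 0.4564
After a stress test='fail': P(defective) = 0.35·0.4564 / (0.35·0.4564 + 0.1·0.5436) ≈ 0.7461
After a stress test='fail': P(defective) = 0.35·0.7461 / (0.35·0.7461 + 0.1·0.2539) ≈ 0.9114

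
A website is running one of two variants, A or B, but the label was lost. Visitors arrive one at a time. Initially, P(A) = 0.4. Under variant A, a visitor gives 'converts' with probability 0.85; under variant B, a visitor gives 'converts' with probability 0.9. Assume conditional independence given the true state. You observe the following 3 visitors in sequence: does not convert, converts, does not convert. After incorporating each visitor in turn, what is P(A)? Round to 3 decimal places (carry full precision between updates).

After 'does not convert': P(A) = 0.15·0.4000 / (0.15·0.4000 + 0.1·0.6000) ≈ 0.5000
After 'converts': P(A) = 0.85·0.5000 / (0.85·0.5000 + 0.9·0.5000) ≈ 0.4857
After 'does not convert': P(A) = 0.15·0.4857 / (0.15·0.4857 + 0.1·0.5143) ≈ 0.5862

0.586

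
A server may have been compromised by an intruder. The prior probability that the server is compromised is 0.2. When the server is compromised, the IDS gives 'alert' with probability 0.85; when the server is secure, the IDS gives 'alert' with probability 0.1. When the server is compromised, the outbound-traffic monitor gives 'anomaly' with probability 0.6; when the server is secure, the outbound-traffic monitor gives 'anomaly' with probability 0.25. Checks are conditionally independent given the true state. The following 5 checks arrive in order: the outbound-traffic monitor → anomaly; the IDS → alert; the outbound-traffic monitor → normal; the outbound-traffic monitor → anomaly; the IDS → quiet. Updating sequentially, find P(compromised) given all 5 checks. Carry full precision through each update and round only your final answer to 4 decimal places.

0.5211

After the outbound-traffic monitor='anomaly': P(compromised) = 0.6·0.2000 / (0.6·0.2000 + 0.25·0.8000) ≈ 0.3750
After the IDS='alert': P(compromised) = 0.85·0.3750 / (0.85·0.3750 + 0.1·0.6250) ≈ 0.8361
After the outbound-traffic monitor='normal': P(compromised) = 0.4·0.8361 / (0.4·0.8361 + 0.75·0.1639) ≈ 0.7312
After the outbound-traffic monitor='anomaly': P(compromised) = 0.6·0.7312 / (0.6·0.7312 + 0.25·0.2688) ≈ 0.8672
After the IDS='quiet': P(compromised) = 0.15·0.8672 / (0.15·0.8672 + 0.9·0.1328) ≈ 0.5211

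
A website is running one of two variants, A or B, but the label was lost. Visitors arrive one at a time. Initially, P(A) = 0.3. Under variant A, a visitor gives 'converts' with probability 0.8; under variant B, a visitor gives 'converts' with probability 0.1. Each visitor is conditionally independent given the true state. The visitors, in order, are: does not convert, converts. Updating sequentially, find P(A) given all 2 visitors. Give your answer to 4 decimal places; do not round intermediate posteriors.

0.4324

After 'does not convert': P(A) = 0.2·0.3000 / (0.2·0.3000 + 0.9·0.7000) ≈ 0.0870
After 'converts': P(A) = 0.8·0.0870 / (0.8·0.0870 + 0.1·0.9130) ≈ 0.4324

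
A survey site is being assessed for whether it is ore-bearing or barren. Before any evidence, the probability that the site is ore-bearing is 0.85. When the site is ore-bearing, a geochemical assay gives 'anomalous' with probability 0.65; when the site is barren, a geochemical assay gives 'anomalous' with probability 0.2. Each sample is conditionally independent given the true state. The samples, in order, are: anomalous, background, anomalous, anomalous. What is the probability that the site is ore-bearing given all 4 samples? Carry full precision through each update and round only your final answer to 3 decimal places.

Apply Bayes' rule sequentially, carrying P(ore) forward.
After 'anomalous': P(ore) = 0.65·0.8500 / (0.65·0.8500 + 0.2·0.1500) ≈ 0.9485
After 'background': P(ore) = 0.35·0.9485 / (0.35·0.9485 + 0.8·0.0515) ≈ 0.8896
After 'anomalous': P(ore) = 0.65·0.8896 / (0.65·0.8896 + 0.2·0.1104) ≈ 0.9632
After 'anomalous': P(ore) = 0.65·0.9632 / (0.65·0.9632 + 0.2·0.0368) ≈ 0.9884

0.988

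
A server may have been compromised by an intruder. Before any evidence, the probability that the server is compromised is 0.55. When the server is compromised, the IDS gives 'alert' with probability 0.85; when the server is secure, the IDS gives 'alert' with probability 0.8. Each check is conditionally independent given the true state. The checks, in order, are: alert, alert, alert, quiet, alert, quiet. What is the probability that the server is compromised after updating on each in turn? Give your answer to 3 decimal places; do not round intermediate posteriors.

After 'alert': P(compromised) = 0.85·0.5500 / (0.85·0.5500 + 0.8·0.4500) ≈ 0.5650
After 'alert': P(compromised) = 0.85·0.5650 / (0.85·0.5650 + 0.8·0.4350) ≈ 0.5798
After 'alert': P(compromised) = 0.85·0.5798 / (0.85·0.5798 + 0.8·0.4202) ≈ 0.5945
After 'quiet': P(compromised) = 0.15·0.5945 / (0.15·0.5945 + 0.2·0.4055) ≈ 0.5237
After 'alert': P(compromised) = 0.85·0.5237 / (0.85·0.5237 + 0.8·0.4763) ≈ 0.5388
After 'quiet': P(compromised) = 0.15·0.5388 / (0.15·0.5388 + 0.2·0.4612) ≈ 0.4670

0.467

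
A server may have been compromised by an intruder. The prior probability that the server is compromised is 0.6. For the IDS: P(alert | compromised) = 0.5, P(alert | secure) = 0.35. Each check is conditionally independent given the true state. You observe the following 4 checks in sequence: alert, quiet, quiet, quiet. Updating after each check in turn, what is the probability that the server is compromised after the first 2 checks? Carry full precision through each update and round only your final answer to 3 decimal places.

0.622

Each posterior becomes the prior for the next update.
After 'alert': P(compromised) = 0.5·0.6000 / (0.5·0.6000 + 0.35·0.4000) ≈ 0.6818
After 'quiet': P(compromised) = 0.5·0.6818 / (0.5·0.6818 + 0.65·0.3182) ≈ 0.6224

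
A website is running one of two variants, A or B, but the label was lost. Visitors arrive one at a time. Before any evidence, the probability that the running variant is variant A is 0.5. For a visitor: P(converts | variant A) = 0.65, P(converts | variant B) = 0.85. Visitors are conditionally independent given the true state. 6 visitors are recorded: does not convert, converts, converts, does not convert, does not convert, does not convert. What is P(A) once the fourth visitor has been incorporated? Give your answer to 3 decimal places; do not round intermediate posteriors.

Each posterior becomes the prior for the next update.
After 'does not convert': P(A) = 0.35·0.5000 / (0.35·0.5000 + 0.15·0.5000) ≈ 0.7000
After 'converts': P(A) = 0.65·0.7000 / (0.65·0.7000 + 0.85·0.3000) ≈ 0.6408
After 'converts': P(A) = 0.65·0.6408 / (0.65·0.6408 + 0.85·0.3592) ≈ 0.5771
After 'does not convert': P(A) = 0.35·0.5771 / (0.35·0.5771 + 0.15·0.4229) ≈ 0.7610

0.761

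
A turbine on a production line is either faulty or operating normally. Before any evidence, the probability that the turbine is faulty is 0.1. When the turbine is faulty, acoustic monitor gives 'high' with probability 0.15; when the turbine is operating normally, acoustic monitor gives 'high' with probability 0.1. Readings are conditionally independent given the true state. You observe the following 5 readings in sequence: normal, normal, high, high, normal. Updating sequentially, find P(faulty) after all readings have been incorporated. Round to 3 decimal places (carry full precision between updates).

After 'normal': P(faulty) = 0.85·0.1000 / (0.85·0.1000 + 0.9·0.9000) ≈ 0.0950
After 'normal': P(faulty) = 0.85·0.0950 / (0.85·0.0950 + 0.9·0.9050) ≈ 0.0902
After 'high': P(faulty) = 0.15·0.0902 / (0.15·0.0902 + 0.1·0.9098) ≈ 0.1294
After 'high': P(faulty) = 0.15·0.1294 / (0.15·0.1294 + 0.1·0.8706) ≈ 0.1823
After 'normal': P(faulty) = 0.85·0.1823 / (0.85·0.1823 + 0.9·0.8177) ≈ 0.1740

0.174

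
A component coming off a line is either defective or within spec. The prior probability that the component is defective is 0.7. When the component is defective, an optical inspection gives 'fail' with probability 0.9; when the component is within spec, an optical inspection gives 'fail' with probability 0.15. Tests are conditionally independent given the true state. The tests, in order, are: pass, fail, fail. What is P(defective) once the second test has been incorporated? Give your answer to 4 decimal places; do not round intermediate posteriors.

0.6222

After 'pass': P(defective) = 0.1·0.7000 / (0.1·0.7000 + 0.85·0.3000) ≈ 0.2154
After 'fail': P(defective) = 0.9·0.2154 / (0.9·0.2154 + 0.15·0.7846) ≈ 0.6222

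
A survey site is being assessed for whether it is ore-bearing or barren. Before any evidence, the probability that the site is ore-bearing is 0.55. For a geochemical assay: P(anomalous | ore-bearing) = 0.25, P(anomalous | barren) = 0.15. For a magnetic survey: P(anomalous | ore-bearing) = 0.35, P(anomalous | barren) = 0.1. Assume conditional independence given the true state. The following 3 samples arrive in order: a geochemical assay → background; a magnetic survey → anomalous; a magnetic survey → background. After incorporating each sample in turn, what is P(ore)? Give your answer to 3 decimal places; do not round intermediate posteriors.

0.732

After a geochemical assay='background': P(ore) = 0.75·0.5500 / (0.75·0.5500 + 0.85·0.4500) ≈ 0.5189
After a magnetic survey='anomalous': P(ore) = 0.35·0.5189 / (0.35·0.5189 + 0.1·0.4811) ≈ 0.7906
After a magnetic survey='background': P(ore) = 0.65·0.7906 / (0.65·0.7906 + 0.9·0.2094) ≈ 0.7316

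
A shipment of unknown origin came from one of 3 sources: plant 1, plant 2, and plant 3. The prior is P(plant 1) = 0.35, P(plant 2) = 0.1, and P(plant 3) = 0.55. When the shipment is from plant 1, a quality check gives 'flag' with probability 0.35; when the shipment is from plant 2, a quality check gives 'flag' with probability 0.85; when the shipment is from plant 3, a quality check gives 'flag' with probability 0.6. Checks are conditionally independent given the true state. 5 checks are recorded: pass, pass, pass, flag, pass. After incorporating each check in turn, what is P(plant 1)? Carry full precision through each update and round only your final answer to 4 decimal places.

After 'pass': normaliser = 0.65·0.3500 + 0.15·0.1000 + 0.4·0.5500; P(plant 1) ≈ 0.4919, P(plant 2) ≈ 0.0324, P(plant 3) ≈ 0.4757
After 'pass': normaliser = 0.65·0.4919 + 0.15·0.0324 + 0.4·0.4757; P(plant 1) ≈ 0.6210, P(plant 2) ≈ 0.0094, P(plant 3) ≈ 0.3696
After 'pass': normaliser = 0.65·0.6210 + 0.15·0.0094 + 0.4·0.3696; P(plant 1) ≈ 0.7301, P(plant 2) ≈ 0.0026, P(plant 3) ≈ 0.2674
After 'flag': normaliser = 0.35·0.7301 + 0.85·0.0026 + 0.6·0.2674; P(plant 1) ≈ 0.6111, P(plant 2) ≈ 0.0052, P(plant 3) ≈ 0.3837
After 'pass': normaliser = 0.65·0.6111 + 0.15·0.0052 + 0.4·0.3837; P(plant 1) ≈ 0.7203, P(plant 2) ≈ 0.0014, P(plant 3) ≈ 0.2783

0.7203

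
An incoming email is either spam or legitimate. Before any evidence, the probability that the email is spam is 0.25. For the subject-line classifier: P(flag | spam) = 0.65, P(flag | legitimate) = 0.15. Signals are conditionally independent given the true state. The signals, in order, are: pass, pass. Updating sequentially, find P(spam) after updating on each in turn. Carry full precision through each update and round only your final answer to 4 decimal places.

Apply Bayes' rule sequentially, carrying P(spam) forward.
After 'pass': P(spam) = 0.35·0.2500 / (0.35·0.2500 + 0.85·0.7500) ≈ 0.1207
After 'pass': P(spam) = 0.35·0.1207 / (0.35·0.1207 + 0.85·0.8793) ≈ 0.0535

0.0535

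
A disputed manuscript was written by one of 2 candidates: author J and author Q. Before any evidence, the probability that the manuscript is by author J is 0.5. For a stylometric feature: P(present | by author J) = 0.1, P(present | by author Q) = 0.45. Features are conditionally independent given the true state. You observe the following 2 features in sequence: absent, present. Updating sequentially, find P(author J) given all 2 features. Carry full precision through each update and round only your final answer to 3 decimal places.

0.267

After 'absent': P(author J) = 0.9·0.5000 / (0.9·0.5000 + 0.55·0.5000) ≈ 0.6207
After 'present': P(author J) = 0.1·0.6207 / (0.1·0.6207 + 0.45·0.3793) ≈ 0.2667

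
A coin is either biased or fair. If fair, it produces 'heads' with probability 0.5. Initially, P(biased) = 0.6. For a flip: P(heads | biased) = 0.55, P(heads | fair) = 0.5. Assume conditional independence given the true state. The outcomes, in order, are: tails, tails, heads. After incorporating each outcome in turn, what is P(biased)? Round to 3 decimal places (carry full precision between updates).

0.572

After 'tails': P(biased) = 0.45·0.6000 / (0.45·0.6000 + 0.5·0.4000) ≈ 0.5745
After 'tails': P(biased) = 0.45·0.5745 / (0.45·0.5745 + 0.5·0.4255) ≈ 0.5485
After 'heads': P(biased) = 0.55·0.5485 / (0.55·0.5485 + 0.5·0.4515) ≈ 0.5720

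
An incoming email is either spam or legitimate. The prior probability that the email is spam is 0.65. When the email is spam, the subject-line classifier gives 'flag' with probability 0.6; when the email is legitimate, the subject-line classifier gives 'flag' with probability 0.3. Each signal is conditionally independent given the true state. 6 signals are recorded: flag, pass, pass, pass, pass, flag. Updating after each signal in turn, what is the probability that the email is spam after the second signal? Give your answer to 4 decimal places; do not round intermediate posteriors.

Apply Bayes' rule sequentially, carrying P(spam) forward.
After 'flag': P(spam) = 0.6·0.6500 / (0.6·0.6500 + 0.3·0.3500) ≈ 0.7879
After 'pass': P(spam) = 0.4·0.7879 / (0.4·0.7879 + 0.7·0.2121) ≈ 0.6797

0.6797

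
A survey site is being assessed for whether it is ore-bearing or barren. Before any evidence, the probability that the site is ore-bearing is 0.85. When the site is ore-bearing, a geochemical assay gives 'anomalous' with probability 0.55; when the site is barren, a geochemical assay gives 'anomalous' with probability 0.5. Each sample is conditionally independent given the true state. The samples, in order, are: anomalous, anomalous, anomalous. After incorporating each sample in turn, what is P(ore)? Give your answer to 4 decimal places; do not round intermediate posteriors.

After 'anomalous': P(ore) = 0.55·0.8500 / (0.55·0.8500 + 0.5·0.1500) ≈ 0.8618
After 'anomalous': P(ore) = 0.55·0.8618 / (0.55·0.8618 + 0.5·0.1382) ≈ 0.8727
After 'anomalous': P(ore) = 0.55·0.8727 / (0.55·0.8727 + 0.5·0.1273) ≈ 0.8829

0.8829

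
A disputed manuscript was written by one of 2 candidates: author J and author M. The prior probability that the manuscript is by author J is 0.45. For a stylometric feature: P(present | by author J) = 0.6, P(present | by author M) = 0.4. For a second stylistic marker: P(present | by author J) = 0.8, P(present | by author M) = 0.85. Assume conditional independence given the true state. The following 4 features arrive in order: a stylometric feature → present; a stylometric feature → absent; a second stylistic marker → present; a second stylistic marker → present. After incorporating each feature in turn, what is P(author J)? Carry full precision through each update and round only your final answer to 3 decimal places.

After a stylometric feature='present': P(author J) = 0.6·0.4500 / (0.6·0.4500 + 0.4·0.5500) ≈ 0.5510
After a stylometric feature='absent': P(author J) = 0.4·0.5510 / (0.4·0.5510 + 0.6·0.4490) ≈ 0.4500
After a second stylistic marker='present': P(author J) = 0.8·0.4500 / (0.8·0.4500 + 0.85·0.5500) ≈ 0.4350
After a second stylistic marker='present': P(author J) = 0.8·0.4350 / (0.8·0.4350 + 0.85·0.5650) ≈ 0.4202

0.420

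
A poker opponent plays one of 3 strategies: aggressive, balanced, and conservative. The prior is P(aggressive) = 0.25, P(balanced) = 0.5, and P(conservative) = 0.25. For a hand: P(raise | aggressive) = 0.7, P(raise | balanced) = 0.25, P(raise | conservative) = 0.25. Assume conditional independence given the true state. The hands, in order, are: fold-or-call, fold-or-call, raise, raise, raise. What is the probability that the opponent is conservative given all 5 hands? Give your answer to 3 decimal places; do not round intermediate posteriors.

Each posterior becomes the prior for the next update.
After 'fold-or-call': normaliser = 0.3·0.2500 + 0.75·0.5000 + 0.75·0.2500; P(aggressive) ≈ 0.1176, P(balanced) ≈ 0.5882, P(conservative) ≈ 0.2941
After 'fold-or-call': normaliser = 0.3·0.1176 + 0.75·0.5882 + 0.75·0.2941; P(aggressive) ≈ 0.0506, P(balanced) ≈ 0.6329, P(conservative) ≈ 0.3165
After 'raise': normaliser = 0.7·0.0506 + 0.25·0.6329 + 0.25·0.3165; P(aggressive) ≈ 0.1299, P(balanced) ≈ 0.5800, P(conservative) ≈ 0.2900
After 'raise': normaliser = 0.7·0.1299 + 0.25·0.5800 + 0.25·0.2900; P(aggressive) ≈ 0.2948, P(balanced) ≈ 0.4701, P(conservative) ≈ 0.2351
After 'raise': normaliser = 0.7·0.2948 + 0.25·0.4701 + 0.25·0.2351; P(aggressive) ≈ 0.5393, P(balanced) ≈ 0.3071, P(conservative) ≈ 0.1536

0.154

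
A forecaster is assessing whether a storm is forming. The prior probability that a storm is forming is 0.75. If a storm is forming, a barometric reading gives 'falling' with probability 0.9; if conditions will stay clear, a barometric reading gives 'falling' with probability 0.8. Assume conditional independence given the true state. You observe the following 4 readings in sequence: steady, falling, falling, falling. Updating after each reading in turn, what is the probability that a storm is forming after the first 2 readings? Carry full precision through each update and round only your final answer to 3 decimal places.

After 'steady': P(storm) = 0.1·0.7500 / (0.1·0.7500 + 0.2·0.2500) ≈ 0.6000
After 'falling': P(storm) = 0.9·0.6000 / (0.9·0.6000 + 0.8·0.4000) ≈ 0.6279

0.628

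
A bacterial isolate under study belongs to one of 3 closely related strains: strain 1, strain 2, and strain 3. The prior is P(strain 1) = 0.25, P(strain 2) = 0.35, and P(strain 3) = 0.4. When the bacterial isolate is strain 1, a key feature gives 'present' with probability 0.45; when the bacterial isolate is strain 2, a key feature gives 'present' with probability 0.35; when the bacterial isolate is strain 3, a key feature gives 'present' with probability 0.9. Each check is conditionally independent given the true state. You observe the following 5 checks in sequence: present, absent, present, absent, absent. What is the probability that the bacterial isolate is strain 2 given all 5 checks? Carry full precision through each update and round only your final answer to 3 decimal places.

After 'present': normaliser = 0.45·0.2500 + 0.35·0.3500 + 0.9·0.4000; P(strain 1) ≈ 0.1891, P(strain 2) ≈ 0.2059, P(strain 3) ≈ 0.6050
After 'absent': normaliser = 0.55·0.1891 + 0.65·0.2059 + 0.1·0.6050; P(strain 1) ≈ 0.3486, P(strain 2) ≈ 0.4486, P(strain 3) ≈ 0.2028
After 'present': normaliser = 0.45·0.3486 + 0.35·0.4486 + 0.9·0.2028; P(strain 1) ≈ 0.3160, P(strain 2) ≈ 0.3163, P(strain 3) ≈ 0.3677
After 'absent': normaliser = 0.55·0.3160 + 0.65·0.3163 + 0.1·0.3677; P(strain 1) ≈ 0.4176, P(strain 2) ≈ 0.4940, P(strain 3) ≈ 0.0884
After 'absent': normaliser = 0.55·0.4176 + 0.65·0.4940 + 0.1·0.0884; P(strain 1) ≈ 0.4104, P(strain 2) ≈ 0.5738, P(strain 3) ≈ 0.0158

0.574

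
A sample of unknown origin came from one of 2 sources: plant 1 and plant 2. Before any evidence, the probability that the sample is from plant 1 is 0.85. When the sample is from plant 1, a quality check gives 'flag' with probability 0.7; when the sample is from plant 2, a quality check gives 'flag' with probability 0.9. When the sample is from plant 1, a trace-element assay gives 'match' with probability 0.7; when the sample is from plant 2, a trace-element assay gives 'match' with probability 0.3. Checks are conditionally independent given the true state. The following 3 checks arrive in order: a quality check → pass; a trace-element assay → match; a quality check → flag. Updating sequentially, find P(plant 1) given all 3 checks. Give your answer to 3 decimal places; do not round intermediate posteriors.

After a quality check='pass': P(plant 1) = 0.3·0.8500 / (0.3·0.8500 + 0.1·0.1500) ≈ 0.9444
After a trace-element assay='match': P(plant 1) = 0.7·0.9444 / (0.7·0.9444 + 0.3·0.0556) ≈ 0.9754
After a quality check='flag': P(plant 1) = 0.7·0.9754 / (0.7·0.9754 + 0.9·0.0246) ≈ 0.9686

0.969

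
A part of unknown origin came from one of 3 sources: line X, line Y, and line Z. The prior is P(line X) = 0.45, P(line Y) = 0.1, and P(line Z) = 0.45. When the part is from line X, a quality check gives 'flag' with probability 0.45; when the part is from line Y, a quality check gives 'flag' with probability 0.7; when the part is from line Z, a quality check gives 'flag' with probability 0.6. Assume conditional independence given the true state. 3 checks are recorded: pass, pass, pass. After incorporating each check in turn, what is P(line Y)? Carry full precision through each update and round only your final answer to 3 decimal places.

After 'pass': normaliser = 0.55·0.4500 + 0.3·0.1000 + 0.4·0.4500; P(line X) ≈ 0.5410, P(line Y) ≈ 0.0656, P(line Z) ≈ 0.3934
After 'pass': normaliser = 0.55·0.5410 + 0.3·0.0656 + 0.4·0.3934; P(line X) ≈ 0.6269, P(line Y) ≈ 0.0415, P(line Z) ≈ 0.3316
After 'pass': normaliser = 0.55·0.6269 + 0.3·0.0415 + 0.4·0.3316; P(line X) ≈ 0.7039, P(line Y) ≈ 0.0254, P(line Z) ≈ 0.2708

0.025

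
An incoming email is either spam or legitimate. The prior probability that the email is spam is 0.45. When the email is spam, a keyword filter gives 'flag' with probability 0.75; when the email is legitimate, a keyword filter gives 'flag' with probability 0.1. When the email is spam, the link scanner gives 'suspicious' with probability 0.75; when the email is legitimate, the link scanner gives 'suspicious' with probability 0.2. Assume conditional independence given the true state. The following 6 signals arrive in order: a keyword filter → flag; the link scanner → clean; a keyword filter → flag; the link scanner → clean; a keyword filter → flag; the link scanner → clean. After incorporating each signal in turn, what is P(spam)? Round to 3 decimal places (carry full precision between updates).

After a keyword filter='flag': P(spam) = 0.75·0.4500 / (0.75·0.4500 + 0.1·0.5500) ≈ 0.8599
After the link scanner='clean': P(spam) = 0.25·0.8599 / (0.25·0.8599 + 0.8·0.1401) ≈ 0.6573
After a keyword filter='flag': P(spam) = 0.75·0.6573 / (0.75·0.6573 + 0.1·0.3427) ≈ 0.9350
After the link scanner='clean': P(spam) = 0.25·0.9350 / (0.25·0.9350 + 0.8·0.0650) ≈ 0.8180
After a keyword filter='flag': P(spam) = 0.75·0.8180 / (0.75·0.8180 + 0.1·0.1820) ≈ 0.9712
After the link scanner='clean': P(spam) = 0.25·0.9712 / (0.25·0.9712 + 0.8·0.0288) ≈ 0.9133

0.913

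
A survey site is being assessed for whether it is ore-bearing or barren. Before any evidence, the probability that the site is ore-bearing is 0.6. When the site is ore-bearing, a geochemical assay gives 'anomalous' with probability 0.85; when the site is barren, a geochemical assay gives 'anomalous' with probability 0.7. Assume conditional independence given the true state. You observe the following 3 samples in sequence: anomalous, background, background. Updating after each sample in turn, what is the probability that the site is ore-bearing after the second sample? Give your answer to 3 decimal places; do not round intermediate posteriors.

0.477

After 'anomalous': P(ore) = 0.85·0.6000 / (0.85·0.6000 + 0.7·0.4000) ≈ 0.6456
After 'background': P(ore) = 0.15·0.6456 / (0.15·0.6456 + 0.3·0.3544) ≈ 0.4766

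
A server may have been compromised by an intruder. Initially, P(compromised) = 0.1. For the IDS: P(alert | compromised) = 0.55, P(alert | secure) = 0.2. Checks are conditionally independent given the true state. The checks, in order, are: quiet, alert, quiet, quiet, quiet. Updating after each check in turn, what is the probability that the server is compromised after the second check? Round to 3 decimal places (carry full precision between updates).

0.147

Each posterior becomes the prior for the next update.
After 'quiet': P(compromised) = 0.45·0.1000 / (0.45·0.1000 + 0.8·0.9000) ≈ 0.0588
After 'alert': P(compromised) = 0.55·0.0588 / (0.55·0.0588 + 0.2·0.9412) ≈ 0.1467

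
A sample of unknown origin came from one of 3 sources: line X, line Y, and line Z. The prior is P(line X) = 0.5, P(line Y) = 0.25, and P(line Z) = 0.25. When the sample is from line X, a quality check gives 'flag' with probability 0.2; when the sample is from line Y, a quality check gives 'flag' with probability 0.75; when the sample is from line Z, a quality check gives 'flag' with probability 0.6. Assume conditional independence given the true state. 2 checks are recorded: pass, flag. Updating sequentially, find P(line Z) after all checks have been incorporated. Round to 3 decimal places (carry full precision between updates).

0.321

Apply Bayes' rule sequentially, carrying P(line Z) forward.
After 'pass': normaliser = 0.8·0.5000 + 0.25·0.2500 + 0.4·0.2500; P(line X) ≈ 0.7111, P(line Y) ≈ 0.1111, P(line Z) ≈ 0.1778
After 'flag': normaliser = 0.2·0.7111 + 0.75·0.1111 + 0.6·0.1778; P(line X) ≈ 0.4281, P(line Y) ≈ 0.2508, P(line Z) ≈ 0.3211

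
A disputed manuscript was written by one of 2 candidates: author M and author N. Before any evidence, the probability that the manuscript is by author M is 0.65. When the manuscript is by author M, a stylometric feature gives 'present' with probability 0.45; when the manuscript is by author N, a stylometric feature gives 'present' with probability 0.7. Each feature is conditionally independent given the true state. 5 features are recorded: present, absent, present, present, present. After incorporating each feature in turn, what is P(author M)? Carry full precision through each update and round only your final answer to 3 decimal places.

0.368

After 'present': P(author M) = 0.45·0.6500 / (0.45·0.6500 + 0.7·0.3500) ≈ 0.5442
After 'absent': P(author M) = 0.55·0.5442 / (0.55·0.5442 + 0.3·0.4558) ≈ 0.6864
After 'present': P(author M) = 0.45·0.6864 / (0.45·0.6864 + 0.7·0.3136) ≈ 0.5846
After 'present': P(author M) = 0.45·0.5846 / (0.45·0.5846 + 0.7·0.4154) ≈ 0.4749
After 'present': P(author M) = 0.45·0.4749 / (0.45·0.4749 + 0.7·0.5251) ≈ 0.3677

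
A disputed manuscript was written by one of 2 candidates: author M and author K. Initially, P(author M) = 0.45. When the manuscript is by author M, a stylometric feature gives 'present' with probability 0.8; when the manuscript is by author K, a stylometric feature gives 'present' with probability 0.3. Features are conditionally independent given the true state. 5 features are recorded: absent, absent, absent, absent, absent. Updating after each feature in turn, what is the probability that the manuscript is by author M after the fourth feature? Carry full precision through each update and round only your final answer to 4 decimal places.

0.0054

Each posterior becomes the prior for the next update.
After 'absent': P(author M) = 0.2·0.4500 / (0.2·0.4500 + 0.7·0.5500) ≈ 0.1895
After 'absent': P(author M) = 0.2·0.1895 / (0.2·0.1895 + 0.7·0.8105) ≈ 0.0626
After 'absent': P(author M) = 0.2·0.0626 / (0.2·0.0626 + 0.7·0.9374) ≈ 0.0187
After 'absent': P(author M) = 0.2·0.0187 / (0.2·0.0187 + 0.7·0.9813) ≈ 0.0054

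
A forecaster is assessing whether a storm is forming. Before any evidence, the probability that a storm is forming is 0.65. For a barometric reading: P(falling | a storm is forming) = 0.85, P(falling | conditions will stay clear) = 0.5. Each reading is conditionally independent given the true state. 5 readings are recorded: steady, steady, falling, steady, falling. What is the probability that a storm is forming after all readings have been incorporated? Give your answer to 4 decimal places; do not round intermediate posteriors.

0.1266

After 'steady': P(storm) = 0.15·0.6500 / (0.15·0.6500 + 0.5·0.3500) ≈ 0.3578
After 'steady': P(storm) = 0.15·0.3578 / (0.15·0.3578 + 0.5·0.6422) ≈ 0.1432
After 'falling': P(storm) = 0.85·0.1432 / (0.85·0.1432 + 0.5·0.8568) ≈ 0.2213
After 'steady': P(storm) = 0.15·0.2213 / (0.15·0.2213 + 0.5·0.7787) ≈ 0.0785
After 'falling': P(storm) = 0.85·0.0785 / (0.85·0.0785 + 0.5·0.9215) ≈ 0.1266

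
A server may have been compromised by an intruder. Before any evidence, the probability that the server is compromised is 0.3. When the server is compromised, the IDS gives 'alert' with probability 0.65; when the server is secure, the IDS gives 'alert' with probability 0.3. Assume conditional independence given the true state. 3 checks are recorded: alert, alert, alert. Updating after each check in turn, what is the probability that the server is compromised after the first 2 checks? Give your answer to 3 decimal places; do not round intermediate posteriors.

0.668

Each posterior becomes the prior for the next update.
After 'alert': P(compromised) = 0.65·0.3000 / (0.65·0.3000 + 0.3·0.7000) ≈ 0.4815
After 'alert': P(compromised) = 0.65·0.4815 / (0.65·0.4815 + 0.3·0.5185) ≈ 0.6680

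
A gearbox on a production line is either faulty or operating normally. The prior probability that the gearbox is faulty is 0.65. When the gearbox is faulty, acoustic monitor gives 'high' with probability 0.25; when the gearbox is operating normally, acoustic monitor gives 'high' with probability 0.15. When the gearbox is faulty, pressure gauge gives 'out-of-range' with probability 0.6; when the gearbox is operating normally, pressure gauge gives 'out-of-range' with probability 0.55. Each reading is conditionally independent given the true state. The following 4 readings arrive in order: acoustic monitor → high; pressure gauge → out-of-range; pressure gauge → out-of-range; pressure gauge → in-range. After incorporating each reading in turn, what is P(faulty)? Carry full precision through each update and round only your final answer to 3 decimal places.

After acoustic monitor='high': P(faulty) = 0.25·0.6500 / (0.25·0.6500 + 0.15·0.3500) ≈ 0.7558
After pressure gauge='out-of-range': P(faulty) = 0.6·0.7558 / (0.6·0.7558 + 0.55·0.2442) ≈ 0.7715
After pressure gauge='out-of-range': P(faulty) = 0.6·0.7715 / (0.6·0.7715 + 0.55·0.2285) ≈ 0.7865
After pressure gauge='in-range': P(faulty) = 0.4·0.7865 / (0.4·0.7865 + 0.45·0.2135) ≈ 0.7660

0.766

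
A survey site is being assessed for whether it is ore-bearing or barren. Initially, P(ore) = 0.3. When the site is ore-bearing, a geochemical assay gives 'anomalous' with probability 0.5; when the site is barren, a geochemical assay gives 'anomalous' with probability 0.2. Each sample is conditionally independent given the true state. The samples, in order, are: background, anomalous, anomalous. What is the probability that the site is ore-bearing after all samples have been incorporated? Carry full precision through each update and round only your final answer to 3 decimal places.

0.626

After 'background': P(ore) = 0.5·0.3000 / (0.5·0.3000 + 0.8·0.7000) ≈ 0.2113
After 'anomalous': P(ore) = 0.5·0.2113 / (0.5·0.2113 + 0.2·0.7887) ≈ 0.4011
After 'anomalous': P(ore) = 0.5·0.4011 / (0.5·0.4011 + 0.2·0.5989) ≈ 0.6260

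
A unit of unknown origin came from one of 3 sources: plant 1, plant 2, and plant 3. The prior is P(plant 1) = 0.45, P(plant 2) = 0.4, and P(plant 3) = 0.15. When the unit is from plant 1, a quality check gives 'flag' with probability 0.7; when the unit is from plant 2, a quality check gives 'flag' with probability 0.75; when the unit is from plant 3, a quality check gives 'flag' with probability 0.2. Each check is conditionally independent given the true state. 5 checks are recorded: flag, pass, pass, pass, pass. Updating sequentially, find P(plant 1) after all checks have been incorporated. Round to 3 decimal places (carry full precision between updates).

0.159

After 'flag': normaliser = 0.7·0.4500 + 0.75·0.4000 + 0.2·0.1500; P(plant 1) ≈ 0.4884, P(plant 2) ≈ 0.4651, P(plant 3) ≈ 0.0465
After 'pass': normaliser = 0.3·0.4884 + 0.25·0.4651 + 0.8·0.0465; P(plant 1) ≈ 0.4884, P(plant 2) ≈ 0.3876, P(plant 3) ≈ 0.1240
After 'pass': normaliser = 0.3·0.4884 + 0.25·0.3876 + 0.8·0.1240; P(plant 1) ≈ 0.4276, P(plant 2) ≈ 0.2828, P(plant 3) ≈ 0.2896
After 'pass': normaliser = 0.3·0.4276 + 0.25·0.2828 + 0.8·0.2896; P(plant 1) ≈ 0.2979, P(plant 2) ≈ 0.1642, P(plant 3) ≈ 0.5380
After 'pass': normaliser = 0.3·0.2979 + 0.25·0.1642 + 0.8·0.5380; P(plant 1) ≈ 0.1594, P(plant 2) ≈ 0.0732, P(plant 3) ≈ 0.7675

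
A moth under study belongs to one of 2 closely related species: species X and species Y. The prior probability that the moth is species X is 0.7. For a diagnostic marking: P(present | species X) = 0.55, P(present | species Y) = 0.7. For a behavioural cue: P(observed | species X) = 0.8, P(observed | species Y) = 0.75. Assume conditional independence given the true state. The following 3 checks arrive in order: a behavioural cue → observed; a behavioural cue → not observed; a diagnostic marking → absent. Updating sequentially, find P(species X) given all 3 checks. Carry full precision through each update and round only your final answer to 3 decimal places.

After a behavioural cue='observed': P(species X) = 0.8·0.7000 / (0.8·0.7000 + 0.75·0.3000) ≈ 0.7134
After a behavioural cue='not observed': P(species X) = 0.2·0.7134 / (0.2·0.7134 + 0.25·0.2866) ≈ 0.6657
After a diagnostic marking='absent': P(species X) = 0.45·0.6657 / (0.45·0.6657 + 0.3·0.3343) ≈ 0.7492

0.749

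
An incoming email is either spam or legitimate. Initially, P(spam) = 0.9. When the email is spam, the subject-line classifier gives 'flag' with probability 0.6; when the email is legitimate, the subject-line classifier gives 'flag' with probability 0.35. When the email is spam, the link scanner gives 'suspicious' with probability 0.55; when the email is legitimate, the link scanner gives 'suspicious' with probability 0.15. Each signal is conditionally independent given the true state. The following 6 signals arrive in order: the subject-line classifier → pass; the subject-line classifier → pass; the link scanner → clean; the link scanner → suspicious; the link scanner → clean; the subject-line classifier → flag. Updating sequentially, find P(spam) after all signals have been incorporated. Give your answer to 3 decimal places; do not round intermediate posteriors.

0.857

After the subject-line classifier='pass': P(spam) = 0.4·0.9000 / (0.4·0.9000 + 0.65·0.1000) ≈ 0.8471
After the subject-line classifier='pass': P(spam) = 0.4·0.8471 / (0.4·0.8471 + 0.65·0.1529) ≈ 0.7732
After the link scanner='clean': P(spam) = 0.45·0.7732 / (0.45·0.7732 + 0.85·0.2268) ≈ 0.6434
After the link scanner='suspicious': P(spam) = 0.55·0.6434 / (0.55·0.6434 + 0.15·0.3566) ≈ 0.8687
After the link scanner='clean': P(spam) = 0.45·0.8687 / (0.45·0.8687 + 0.85·0.1313) ≈ 0.7779
After the subject-line classifier='flag': P(spam) = 0.6·0.7779 / (0.6·0.7779 + 0.35·0.2221) ≈ 0.8572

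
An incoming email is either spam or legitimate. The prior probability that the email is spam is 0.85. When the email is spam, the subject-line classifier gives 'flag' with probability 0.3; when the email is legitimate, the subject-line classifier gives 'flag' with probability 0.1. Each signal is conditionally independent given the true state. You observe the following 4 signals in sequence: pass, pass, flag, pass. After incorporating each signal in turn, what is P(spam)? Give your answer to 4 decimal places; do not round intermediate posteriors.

Apply Bayes' rule sequentially, carrying P(spam) forward.
After 'pass': P(spam) = 0.7·0.8500 / (0.7·0.8500 + 0.9·0.1500) ≈ 0.8151
After 'pass': P(spam) = 0.7·0.8151 / (0.7·0.8151 + 0.9·0.1849) ≈ 0.7742
After 'flag': P(spam) = 0.3·0.7742 / (0.3·0.7742 + 0.1·0.2258) ≈ 0.9114
After 'pass': P(spam) = 0.7·0.9114 / (0.7·0.9114 + 0.9·0.0886) ≈ 0.8889

0.8889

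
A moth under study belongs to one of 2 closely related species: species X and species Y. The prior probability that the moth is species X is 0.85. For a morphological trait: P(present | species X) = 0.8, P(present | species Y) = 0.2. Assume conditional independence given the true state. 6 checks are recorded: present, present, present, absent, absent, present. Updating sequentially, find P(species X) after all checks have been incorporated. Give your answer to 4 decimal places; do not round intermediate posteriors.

After 'present': P(species X) = 0.8·0.8500 / (0.8·0.8500 + 0.2·0.1500) ≈ 0.9577
After 'present': P(species X) = 0.8·0.9577 / (0.8·0.9577 + 0.2·0.0423) ≈ 0.9891
After 'present': P(species X) = 0.8·0.9891 / (0.8·0.9891 + 0.2·0.0109) ≈ 0.9973
After 'absent': P(species X) = 0.2·0.9973 / (0.2·0.9973 + 0.8·0.0027) ≈ 0.9891
After 'absent': P(species X) = 0.2·0.9891 / (0.2·0.9891 + 0.8·0.0109) ≈ 0.9577
After 'present': P(species X) = 0.8·0.9577 / (0.8·0.9577 + 0.2·0.0423) ≈ 0.9891

0.9891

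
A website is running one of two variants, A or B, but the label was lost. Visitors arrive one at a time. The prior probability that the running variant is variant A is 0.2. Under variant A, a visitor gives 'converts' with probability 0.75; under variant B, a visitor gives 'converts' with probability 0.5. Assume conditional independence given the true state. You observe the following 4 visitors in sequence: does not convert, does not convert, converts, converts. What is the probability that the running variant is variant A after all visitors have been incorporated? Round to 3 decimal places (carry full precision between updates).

0.123

After 'does not convert': P(A) = 0.25·0.2000 / (0.25·0.2000 + 0.5·0.8000) ≈ 0.1111
After 'does not convert': P(A) = 0.25·0.1111 / (0.25·0.1111 + 0.5·0.8889) ≈ 0.0588
After 'converts': P(A) = 0.75·0.0588 / (0.75·0.0588 + 0.5·0.9412) ≈ 0.0857
After 'converts': P(A) = 0.75·0.0857 / (0.75·0.0857 + 0.5·0.9143) ≈ 0.1233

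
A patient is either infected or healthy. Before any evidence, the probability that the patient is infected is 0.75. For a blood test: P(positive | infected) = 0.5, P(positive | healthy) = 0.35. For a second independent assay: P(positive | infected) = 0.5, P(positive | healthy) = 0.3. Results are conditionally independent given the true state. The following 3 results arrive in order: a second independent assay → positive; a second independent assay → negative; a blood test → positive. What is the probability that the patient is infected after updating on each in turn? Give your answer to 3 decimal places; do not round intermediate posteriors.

After a second independent assay='positive': P(infected) = 0.5·0.7500 / (0.5·0.7500 + 0.3·0.2500) ≈ 0.8333
After a second independent assay='negative': P(infected) = 0.5·0.8333 / (0.5·0.8333 + 0.7·0.1667) ≈ 0.7812
After a blood test='positive': P(infected) = 0.5·0.7812 / (0.5·0.7812 + 0.35·0.2188) ≈ 0.8361

0.836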